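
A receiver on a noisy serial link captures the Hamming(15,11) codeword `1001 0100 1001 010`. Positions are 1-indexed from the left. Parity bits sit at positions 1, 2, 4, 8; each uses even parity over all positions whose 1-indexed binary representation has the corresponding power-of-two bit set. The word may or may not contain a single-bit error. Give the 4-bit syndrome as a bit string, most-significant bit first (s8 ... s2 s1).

s1: b1⊕b3⊕b5⊕b7⊕b9⊕b11⊕b13⊕b15 = 1⊕0⊕0⊕0⊕1⊕0⊕0⊕0 = 0
s2: b2⊕b3⊕b6⊕b7⊕b10⊕b11⊕b14⊕b15 = 0⊕0⊕1⊕0⊕0⊕0⊕1⊕0 = 0
s4: b4⊕b5⊕b6⊕b7⊕b12⊕b13⊕b14⊕b15 = 1⊕0⊕1⊕0⊕1⊕0⊕1⊕0 = 0
s8: b8⊕b9⊕b10⊕b11⊕b12⊕b13⊕b14⊕b15 = 0⊕1⊕0⊕0⊕1⊕0⊕1⊕0 = 1
Syndrome (s8...s1) = 1000 → position 8.

1000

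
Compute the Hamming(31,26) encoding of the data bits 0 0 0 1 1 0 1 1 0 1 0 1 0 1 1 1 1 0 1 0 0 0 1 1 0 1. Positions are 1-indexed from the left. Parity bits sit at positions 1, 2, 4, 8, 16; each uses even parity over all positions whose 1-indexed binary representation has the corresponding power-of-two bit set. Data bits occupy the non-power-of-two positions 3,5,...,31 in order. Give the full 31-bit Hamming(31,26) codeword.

Place data bits at non-power-of-two positions: b3=0, b5=0, b6=0, b7=1, b9=1, b10=0, b11=1, b12=1, b13=0, b14=1, b15=0, b17=1, b18=0, b19=1, b20=1, b21=1, b22=1, b23=0, b24=1, b25=0, b26=0, b27=0, b28=1, b29=1, b30=0, b31=1.
p1 = XOR of data positions {3,5,7,9,11,13,15,17,19,21,23,25,27,29,31} = 0⊕0⊕1⊕1⊕1⊕0⊕0⊕1⊕1⊕1⊕0⊕0⊕0⊕1⊕1 = 0
p2 = XOR of data positions {3,6,7,10,11,14,15,18,19,22,23,26,27,30,31} = 0⊕0⊕1⊕0⊕1⊕1⊕0⊕0⊕1⊕1⊕0⊕0⊕0⊕0⊕1 = 0
p4 = XOR of data positions {5,6,7,12,13,14,15,20,21,22,23,28,29,30,31} = 0⊕0⊕1⊕1⊕0⊕1⊕0⊕1⊕1⊕1⊕0⊕1⊕1⊕0⊕1 = 1
p8 = XOR of data positions {9,10,11,12,13,14,15,24,25,26,27,28,29,30,31} = 1⊕0⊕1⊕1⊕0⊕1⊕0⊕1⊕0⊕0⊕0⊕1⊕1⊕0⊕1 = 0
p16 = XOR of data positions {17,18,19,20,21,22,23,24,25,26,27,28,29,30,31} = 1⊕0⊕1⊕1⊕1⊕1⊕0⊕1⊕0⊕0⊕0⊕1⊕1⊕0⊕1 = 1
Codeword b1..b31 = 0001001010110101101111010001101

0001001010110101101111010001101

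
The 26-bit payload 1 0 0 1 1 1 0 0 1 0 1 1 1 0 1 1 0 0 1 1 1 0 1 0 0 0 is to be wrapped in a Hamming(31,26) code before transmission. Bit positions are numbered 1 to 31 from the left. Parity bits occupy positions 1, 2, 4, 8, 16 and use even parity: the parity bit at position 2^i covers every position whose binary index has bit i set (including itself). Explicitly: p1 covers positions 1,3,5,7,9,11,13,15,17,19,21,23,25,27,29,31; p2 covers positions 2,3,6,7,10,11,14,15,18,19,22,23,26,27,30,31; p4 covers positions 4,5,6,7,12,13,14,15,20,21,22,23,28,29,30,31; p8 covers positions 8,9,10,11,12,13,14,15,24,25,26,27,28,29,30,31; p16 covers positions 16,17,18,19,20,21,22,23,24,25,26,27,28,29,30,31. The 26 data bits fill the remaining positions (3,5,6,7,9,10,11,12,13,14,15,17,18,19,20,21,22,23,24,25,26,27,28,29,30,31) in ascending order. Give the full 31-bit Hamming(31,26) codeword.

Place data bits at non-power-of-two positions: b3=1, b5=0, b6=0, b7=1, b9=1, b10=1, b11=0, b12=0, b13=1, b14=0, b15=1, b17=1, b18=1, b19=0, b20=1, b21=1, b22=0, b23=0, b24=1, b25=1, b26=1, b27=0, b28=1, b29=0, b30=0, b31=0.
p1 = XOR of data positions {3,5,7,9,11,13,15,17,19,21,23,25,27,29,31} = 1⊕0⊕1⊕1⊕0⊕1⊕1⊕1⊕0⊕1⊕0⊕1⊕0⊕0⊕0 = 0
p2 = XOR of data positions {3,6,7,10,11,14,15,18,19,22,23,26,27,30,31} = 1⊕0⊕1⊕1⊕0⊕0⊕1⊕1⊕0⊕0⊕0⊕1⊕0⊕0⊕0 = 0
p4 = XOR of data positions {5,6,7,12,13,14,15,20,21,22,23,28,29,30,31} = 0⊕0⊕1⊕0⊕1⊕0⊕1⊕1⊕1⊕0⊕0⊕1⊕0⊕0⊕0 = 0
p8 = XOR of data positions {9,10,11,12,13,14,15,24,25,26,27,28,29,30,31} = 1⊕1⊕0⊕0⊕1⊕0⊕1⊕1⊕1⊕1⊕0⊕1⊕0⊕0⊕0 = 0
p16 = XOR of data positions {17,18,19,20,21,22,23,24,25,26,27,28,29,30,31} = 1⊕1⊕0⊕1⊕1⊕0⊕0⊕1⊕1⊕1⊕0⊕1⊕0⊕0⊕0 = 0
Codeword b1..b31 = 0010001011001010110110011101000

0010001011001010110110011101000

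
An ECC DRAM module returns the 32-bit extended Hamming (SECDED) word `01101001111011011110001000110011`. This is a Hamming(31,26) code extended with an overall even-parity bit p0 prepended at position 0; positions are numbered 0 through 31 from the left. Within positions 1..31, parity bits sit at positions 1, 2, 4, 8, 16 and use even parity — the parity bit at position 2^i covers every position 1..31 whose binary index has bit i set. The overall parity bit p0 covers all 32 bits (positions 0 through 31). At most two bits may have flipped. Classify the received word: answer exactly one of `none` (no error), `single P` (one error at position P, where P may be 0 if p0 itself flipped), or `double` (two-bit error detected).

none

s1: b1⊕b3⊕b5⊕b7⊕b9⊕b11⊕b13⊕b15⊕b17⊕b19⊕b21⊕b23⊕b25⊕b27⊕b29⊕b31 = 1⊕0⊕0⊕1⊕1⊕0⊕1⊕1⊕1⊕0⊕0⊕0⊕0⊕1⊕0⊕1 = 0
s2: b2⊕b3⊕b6⊕b7⊕b10⊕b11⊕b14⊕b15⊕b18⊕b19⊕b22⊕b23⊕b26⊕b27⊕b30⊕b31 = 1⊕0⊕0⊕1⊕1⊕0⊕0⊕1⊕1⊕0⊕1⊕0⊕1⊕1⊕1⊕1 = 0
s4: b4⊕b5⊕b6⊕b7⊕b12⊕b13⊕b14⊕b15⊕b20⊕b21⊕b22⊕b23⊕b28⊕b29⊕b30⊕b31 = 1⊕0⊕0⊕1⊕1⊕1⊕0⊕1⊕0⊕0⊕1⊕0⊕0⊕0⊕1⊕1 = 0
s8: b8⊕b9⊕b10⊕b11⊕b12⊕b13⊕b14⊕b15⊕b24⊕b25⊕b26⊕b27⊕b28⊕b29⊕b30⊕b31 = 1⊕1⊕1⊕0⊕1⊕1⊕0⊕1⊕0⊕0⊕1⊕1⊕0⊕0⊕1⊕1 = 0
s16: b16⊕b17⊕b18⊕b19⊕b20⊕b21⊕b22⊕b23⊕b24⊕b25⊕b26⊕b27⊕b28⊕b29⊕b30⊕b31 = 1⊕1⊕1⊕0⊕0⊕0⊕1⊕0⊕0⊕0⊕1⊕1⊕0⊕0⊕1⊕1 = 0
Syndrome (s16...s1) = 00000 → position 0 (no error).
Overall parity (XOR of all 32 bits, including p0): 0⊕1⊕1⊕0⊕1⊕0⊕0⊕1⊕1⊕1⊕1⊕0⊕1⊕1⊕0⊕1⊕1⊕1⊕1⊕0⊕0⊕0⊕1⊕0⊕0⊕0⊕1⊕1⊕0⊕0⊕1⊕1 = 0
Overall=0, syndrome position=0 → no error.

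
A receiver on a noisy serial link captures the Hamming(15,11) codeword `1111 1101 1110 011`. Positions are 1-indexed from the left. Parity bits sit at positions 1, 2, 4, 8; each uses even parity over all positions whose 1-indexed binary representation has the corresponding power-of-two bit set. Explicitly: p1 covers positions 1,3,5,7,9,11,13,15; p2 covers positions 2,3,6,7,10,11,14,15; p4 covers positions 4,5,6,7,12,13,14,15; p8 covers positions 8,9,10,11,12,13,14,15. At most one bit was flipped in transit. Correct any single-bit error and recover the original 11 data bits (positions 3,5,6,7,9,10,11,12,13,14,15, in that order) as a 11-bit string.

11001110011

s1: b1⊕b3⊕b5⊕b7⊕b9⊕b11⊕b13⊕b15 = 1⊕1⊕1⊕0⊕1⊕1⊕0⊕1 = 0
s2: b2⊕b3⊕b6⊕b7⊕b10⊕b11⊕b14⊕b15 = 1⊕1⊕1⊕0⊕1⊕1⊕1⊕1 = 1
s4: b4⊕b5⊕b6⊕b7⊕b12⊕b13⊕b14⊕b15 = 1⊕1⊕1⊕0⊕0⊕0⊕1⊕1 = 1
s8: b8⊕b9⊕b10⊕b11⊕b12⊕b13⊕b14⊕b15 = 1⊕1⊕1⊕1⊕0⊕0⊕1⊕1 = 0
Syndrome (s8...s1) = 0110 → position 6.
Flip bit 6: corrected codeword = 111110011110011
Data bits at positions 3,5,6,7,9,10,11,12,13,14,15: 11001110011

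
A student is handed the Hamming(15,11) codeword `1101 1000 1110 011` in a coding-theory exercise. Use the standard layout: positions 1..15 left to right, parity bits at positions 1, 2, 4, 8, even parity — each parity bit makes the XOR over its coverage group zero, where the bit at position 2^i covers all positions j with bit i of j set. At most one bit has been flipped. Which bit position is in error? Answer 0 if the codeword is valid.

11

s1: b1⊕b3⊕b5⊕b7⊕b9⊕b11⊕b13⊕b15 = 1⊕0⊕1⊕0⊕1⊕1⊕0⊕1 = 1
s2: b2⊕b3⊕b6⊕b7⊕b10⊕b11⊕b14⊕b15 = 1⊕0⊕0⊕0⊕1⊕1⊕1⊕1 = 1
s4: b4⊕b5⊕b6⊕b7⊕b12⊕b13⊕b14⊕b15 = 1⊕1⊕0⊕0⊕0⊕0⊕1⊕1 = 0
s8: b8⊕b9⊕b10⊕b11⊕b12⊕b13⊕b14⊕b15 = 0⊕1⊕1⊕1⊕0⊕0⊕1⊕1 = 1
Syndrome (s8...s1) = 1011 → position 11.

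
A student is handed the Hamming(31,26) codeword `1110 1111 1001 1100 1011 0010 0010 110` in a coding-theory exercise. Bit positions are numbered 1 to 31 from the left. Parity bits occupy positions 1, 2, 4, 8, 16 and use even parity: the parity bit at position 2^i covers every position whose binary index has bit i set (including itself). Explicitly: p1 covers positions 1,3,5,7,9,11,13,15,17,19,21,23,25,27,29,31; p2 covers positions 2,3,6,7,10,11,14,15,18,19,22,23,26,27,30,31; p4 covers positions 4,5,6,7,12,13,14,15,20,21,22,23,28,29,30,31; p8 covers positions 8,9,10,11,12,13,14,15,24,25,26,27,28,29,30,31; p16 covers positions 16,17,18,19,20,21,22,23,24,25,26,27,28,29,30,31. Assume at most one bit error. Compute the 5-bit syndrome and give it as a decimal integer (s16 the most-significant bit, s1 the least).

19

s1: b1⊕b3⊕b5⊕b7⊕b9⊕b11⊕b13⊕b15⊕b17⊕b19⊕b21⊕b23⊕b25⊕b27⊕b29⊕b31 = 1⊕1⊕1⊕1⊕1⊕0⊕1⊕0⊕1⊕1⊕0⊕1⊕0⊕1⊕1⊕0 = 1
s2: b2⊕b3⊕b6⊕b7⊕b10⊕b11⊕b14⊕b15⊕b18⊕b19⊕b22⊕b23⊕b26⊕b27⊕b30⊕b31 = 1⊕1⊕1⊕1⊕0⊕0⊕1⊕0⊕0⊕1⊕0⊕1⊕0⊕1⊕1⊕0 = 1
s4: b4⊕b5⊕b6⊕b7⊕b12⊕b13⊕b14⊕b15⊕b20⊕b21⊕b22⊕b23⊕b28⊕b29⊕b30⊕b31 = 0⊕1⊕1⊕1⊕1⊕1⊕1⊕0⊕1⊕0⊕0⊕1⊕0⊕1⊕1⊕0 = 0
s8: b8⊕b9⊕b10⊕b11⊕b12⊕b13⊕b14⊕b15⊕b24⊕b25⊕b26⊕b27⊕b28⊕b29⊕b30⊕b31 = 1⊕1⊕0⊕0⊕1⊕1⊕1⊕0⊕0⊕0⊕0⊕1⊕0⊕1⊕1⊕0 = 0
s16: b16⊕b17⊕b18⊕b19⊕b20⊕b21⊕b22⊕b23⊕b24⊕b25⊕b26⊕b27⊕b28⊕b29⊕b30⊕b31 = 0⊕1⊕0⊕1⊕1⊕0⊕0⊕1⊕0⊕0⊕0⊕1⊕0⊕1⊕1⊕0 = 1
Syndrome (s16...s1) = 10011 → position 19.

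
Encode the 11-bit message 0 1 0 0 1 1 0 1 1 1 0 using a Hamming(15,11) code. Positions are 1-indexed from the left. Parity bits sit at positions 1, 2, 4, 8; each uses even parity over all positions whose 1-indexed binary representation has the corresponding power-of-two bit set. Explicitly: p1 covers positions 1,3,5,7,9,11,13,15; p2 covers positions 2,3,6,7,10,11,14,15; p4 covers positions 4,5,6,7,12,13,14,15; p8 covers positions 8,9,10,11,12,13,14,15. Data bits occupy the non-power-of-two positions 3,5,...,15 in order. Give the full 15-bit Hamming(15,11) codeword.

Place data bits at non-power-of-two positions: b3=0, b5=1, b6=0, b7=0, b9=1, b10=1, b11=0, b12=1, b13=1, b14=1, b15=0.
p1 = XOR of data positions {3,5,7,9,11,13,15} = 0⊕1⊕0⊕1⊕0⊕1⊕0 = 1
p2 = XOR of data positions {3,6,7,10,11,14,15} = 0⊕0⊕0⊕1⊕0⊕1⊕0 = 0
p4 = XOR of data positions {5,6,7,12,13,14,15} = 1⊕0⊕0⊕1⊕1⊕1⊕0 = 0
p8 = XOR of data positions {9,10,11,12,13,14,15} = 1⊕1⊕0⊕1⊕1⊕1⊕0 = 1
Codeword b1..b15 = 100010011101110

100010011101110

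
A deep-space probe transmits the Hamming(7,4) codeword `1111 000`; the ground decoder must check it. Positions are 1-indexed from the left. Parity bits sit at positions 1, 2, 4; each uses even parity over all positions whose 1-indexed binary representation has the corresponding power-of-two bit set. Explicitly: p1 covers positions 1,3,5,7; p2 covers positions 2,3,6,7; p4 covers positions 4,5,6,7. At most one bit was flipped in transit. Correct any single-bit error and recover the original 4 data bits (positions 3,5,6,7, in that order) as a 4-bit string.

1000

s1: b1⊕b3⊕b5⊕b7 = 1⊕1⊕0⊕0 = 0
s2: b2⊕b3⊕b6⊕b7 = 1⊕1⊕0⊕0 = 0
s4: b4⊕b5⊕b6⊕b7 = 1⊕0⊕0⊕0 = 1
Syndrome (s4...s1) = 100 → position 4.
Flip bit 4: corrected codeword = 1110000
Data bits at positions 3,5,6,7: 1000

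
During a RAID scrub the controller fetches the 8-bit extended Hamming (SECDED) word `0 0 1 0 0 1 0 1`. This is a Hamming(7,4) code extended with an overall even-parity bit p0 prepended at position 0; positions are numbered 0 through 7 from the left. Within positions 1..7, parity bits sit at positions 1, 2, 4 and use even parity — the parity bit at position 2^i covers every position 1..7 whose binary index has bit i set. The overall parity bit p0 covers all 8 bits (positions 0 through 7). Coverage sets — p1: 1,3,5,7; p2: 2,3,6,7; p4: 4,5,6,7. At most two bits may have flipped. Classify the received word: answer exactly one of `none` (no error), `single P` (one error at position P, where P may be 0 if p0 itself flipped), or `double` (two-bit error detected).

single 0

s1: b1⊕b3⊕b5⊕b7 = 0⊕0⊕1⊕1 = 0
s2: b2⊕b3⊕b6⊕b7 = 1⊕0⊕0⊕1 = 0
s4: b4⊕b5⊕b6⊕b7 = 0⊕1⊕0⊕1 = 0
Syndrome (s4...s1) = 000 → position 0 (no error).
Overall parity (XOR of all 8 bits, including p0): 0⊕0⊕1⊕0⊕0⊕1⊕0⊕1 = 1
Overall=1, syndrome position=0 → single-bit error at position 0.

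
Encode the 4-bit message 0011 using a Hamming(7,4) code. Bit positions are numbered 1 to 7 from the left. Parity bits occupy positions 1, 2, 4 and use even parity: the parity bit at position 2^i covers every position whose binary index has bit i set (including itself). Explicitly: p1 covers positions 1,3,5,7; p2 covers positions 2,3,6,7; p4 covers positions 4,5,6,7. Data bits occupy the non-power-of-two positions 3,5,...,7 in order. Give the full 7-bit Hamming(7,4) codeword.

1000011

Place data bits at non-power-of-two positions: b3=0, b5=0, b6=1, b7=1.
p1 = XOR of data positions {3,5,7} = 0⊕0⊕1 = 1
p2 = XOR of data positions {3,6,7} = 0⊕1⊕1 = 0
p4 = XOR of data positions {5,6,7} = 0⊕1⊕1 = 0
Codeword b1..b7 = 1000011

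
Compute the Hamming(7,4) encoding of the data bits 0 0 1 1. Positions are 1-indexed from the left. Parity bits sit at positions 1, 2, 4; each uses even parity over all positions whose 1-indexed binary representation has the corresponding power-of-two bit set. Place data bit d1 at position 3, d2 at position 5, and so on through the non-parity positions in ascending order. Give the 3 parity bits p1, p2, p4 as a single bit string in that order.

Place data bits at non-power-of-two positions: b3=0, b5=0, b6=1, b7=1.
p1 = XOR of data positions {3,5,7} = 0⊕0⊕1 = 1
p2 = XOR of data positions {3,6,7} = 0⊕1⊕1 = 0
p4 = XOR of data positions {5,6,7} = 0⊕1⊕1 = 0
Parity bits p1,p2,p4 = 100

100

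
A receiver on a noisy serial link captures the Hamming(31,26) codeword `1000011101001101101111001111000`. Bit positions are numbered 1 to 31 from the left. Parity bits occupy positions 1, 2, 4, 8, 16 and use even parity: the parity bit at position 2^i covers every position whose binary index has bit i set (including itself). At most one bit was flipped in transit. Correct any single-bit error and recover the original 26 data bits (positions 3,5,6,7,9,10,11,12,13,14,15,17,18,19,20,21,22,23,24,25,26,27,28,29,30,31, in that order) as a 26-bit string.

s1: b1⊕b3⊕b5⊕b7⊕b9⊕b11⊕b13⊕b15⊕b17⊕b19⊕b21⊕b23⊕b25⊕b27⊕b29⊕b31 = 1⊕0⊕0⊕1⊕0⊕0⊕1⊕0⊕1⊕1⊕1⊕0⊕1⊕1⊕0⊕0 = 0
s2: b2⊕b3⊕b6⊕b7⊕b10⊕b11⊕b14⊕b15⊕b18⊕b19⊕b22⊕b23⊕b26⊕b27⊕b30⊕b31 = 0⊕0⊕1⊕1⊕1⊕0⊕1⊕0⊕0⊕1⊕1⊕0⊕1⊕1⊕0⊕0 = 0
s4: b4⊕b5⊕b6⊕b7⊕b12⊕b13⊕b14⊕b15⊕b20⊕b21⊕b22⊕b23⊕b28⊕b29⊕b30⊕b31 = 0⊕0⊕1⊕1⊕0⊕1⊕1⊕0⊕1⊕1⊕1⊕0⊕1⊕0⊕0⊕0 = 0
s8: b8⊕b9⊕b10⊕b11⊕b12⊕b13⊕b14⊕b15⊕b24⊕b25⊕b26⊕b27⊕b28⊕b29⊕b30⊕b31 = 1⊕0⊕1⊕0⊕0⊕1⊕1⊕0⊕0⊕1⊕1⊕1⊕1⊕0⊕0⊕0 = 0
s16: b16⊕b17⊕b18⊕b19⊕b20⊕b21⊕b22⊕b23⊕b24⊕b25⊕b26⊕b27⊕b28⊕b29⊕b30⊕b31 = 1⊕1⊕0⊕1⊕1⊕1⊕1⊕0⊕0⊕1⊕1⊕1⊕1⊕0⊕0⊕0 = 0
Syndrome (s16...s1) = 00000 → position 0 (no error).
No correction needed.
Data bits at positions 3,5,6,7,9,10,11,12,13,14,15,17,18,19,20,21,22,23,24,25,26,27,28,29,30,31: 00110100110101111001111000

00110100110101111001111000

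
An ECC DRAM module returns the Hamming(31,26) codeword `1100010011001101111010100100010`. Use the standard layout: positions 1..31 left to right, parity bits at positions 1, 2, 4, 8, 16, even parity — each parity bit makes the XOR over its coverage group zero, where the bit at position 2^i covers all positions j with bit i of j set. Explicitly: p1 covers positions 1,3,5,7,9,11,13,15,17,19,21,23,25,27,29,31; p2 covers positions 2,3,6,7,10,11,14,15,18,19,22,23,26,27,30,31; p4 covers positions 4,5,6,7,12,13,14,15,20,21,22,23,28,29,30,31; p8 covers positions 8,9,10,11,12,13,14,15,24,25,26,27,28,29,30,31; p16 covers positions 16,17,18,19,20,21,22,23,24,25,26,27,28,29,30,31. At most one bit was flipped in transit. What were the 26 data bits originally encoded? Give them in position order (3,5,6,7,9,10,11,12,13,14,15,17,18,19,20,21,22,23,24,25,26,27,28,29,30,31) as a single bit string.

s1: b1⊕b3⊕b5⊕b7⊕b9⊕b11⊕b13⊕b15⊕b17⊕b19⊕b21⊕b23⊕b25⊕b27⊕b29⊕b31 = 1⊕0⊕0⊕0⊕1⊕0⊕1⊕0⊕1⊕1⊕1⊕1⊕0⊕0⊕0⊕0 = 1
s2: b2⊕b3⊕b6⊕b7⊕b10⊕b11⊕b14⊕b15⊕b18⊕b19⊕b22⊕b23⊕b26⊕b27⊕b30⊕b31 = 1⊕0⊕1⊕0⊕1⊕0⊕1⊕0⊕1⊕1⊕0⊕1⊕1⊕0⊕1⊕0 = 1
s4: b4⊕b5⊕b6⊕b7⊕b12⊕b13⊕b14⊕b15⊕b20⊕b21⊕b22⊕b23⊕b28⊕b29⊕b30⊕b31 = 0⊕0⊕1⊕0⊕0⊕1⊕1⊕0⊕0⊕1⊕0⊕1⊕0⊕0⊕1⊕0 = 0
s8: b8⊕b9⊕b10⊕b11⊕b12⊕b13⊕b14⊕b15⊕b24⊕b25⊕b26⊕b27⊕b28⊕b29⊕b30⊕b31 = 0⊕1⊕1⊕0⊕0⊕1⊕1⊕0⊕0⊕0⊕1⊕0⊕0⊕0⊕1⊕0 = 0
s16: b16⊕b17⊕b18⊕b19⊕b20⊕b21⊕b22⊕b23⊕b24⊕b25⊕b26⊕b27⊕b28⊕b29⊕b30⊕b31 = 1⊕1⊕1⊕1⊕0⊕1⊕0⊕1⊕0⊕0⊕1⊕0⊕0⊕0⊕1⊕0 = 0
Syndrome (s16...s1) = 00011 → position 3.
Flip bit 3: corrected codeword = 1110010011001101111010100100010
Data bits at positions 3,5,6,7,9,10,11,12,13,14,15,17,18,19,20,21,22,23,24,25,26,27,28,29,30,31: 10101100110111010100100010

10101100110111010100100010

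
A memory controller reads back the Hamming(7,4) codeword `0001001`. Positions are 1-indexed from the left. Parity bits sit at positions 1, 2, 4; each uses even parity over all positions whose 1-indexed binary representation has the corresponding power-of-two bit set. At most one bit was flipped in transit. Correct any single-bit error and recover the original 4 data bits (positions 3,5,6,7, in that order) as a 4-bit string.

s1: b1⊕b3⊕b5⊕b7 = 0⊕0⊕0⊕1 = 1
s2: b2⊕b3⊕b6⊕b7 = 0⊕0⊕0⊕1 = 1
s4: b4⊕b5⊕b6⊕b7 = 1⊕0⊕0⊕1 = 0
Syndrome (s4...s1) = 011 → position 3.
Flip bit 3: corrected codeword = 0011001
Data bits at positions 3,5,6,7: 1001

1001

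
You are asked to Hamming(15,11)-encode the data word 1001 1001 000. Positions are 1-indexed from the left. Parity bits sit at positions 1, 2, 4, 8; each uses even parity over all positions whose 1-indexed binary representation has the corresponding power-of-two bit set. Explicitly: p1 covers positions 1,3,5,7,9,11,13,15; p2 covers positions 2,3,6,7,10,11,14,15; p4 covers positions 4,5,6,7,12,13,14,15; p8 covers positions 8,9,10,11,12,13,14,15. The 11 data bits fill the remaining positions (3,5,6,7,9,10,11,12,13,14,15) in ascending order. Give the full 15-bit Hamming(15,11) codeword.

101000101001000

Place data bits at non-power-of-two positions: b3=1, b5=0, b6=0, b7=1, b9=1, b10=0, b11=0, b12=1, b13=0, b14=0, b15=0.
p1 = XOR of data positions {3,5,7,9,11,13,15} = 1⊕0⊕1⊕1⊕0⊕0⊕0 = 1
p2 = XOR of data positions {3,6,7,10,11,14,15} = 1⊕0⊕1⊕0⊕0⊕0⊕0 = 0
p4 = XOR of data positions {5,6,7,12,13,14,15} = 0⊕0⊕1⊕1⊕0⊕0⊕0 = 0
p8 = XOR of data positions {9,10,11,12,13,14,15} = 1⊕0⊕0⊕1⊕0⊕0⊕0 = 0
Codeword b1..b15 = 101000101001000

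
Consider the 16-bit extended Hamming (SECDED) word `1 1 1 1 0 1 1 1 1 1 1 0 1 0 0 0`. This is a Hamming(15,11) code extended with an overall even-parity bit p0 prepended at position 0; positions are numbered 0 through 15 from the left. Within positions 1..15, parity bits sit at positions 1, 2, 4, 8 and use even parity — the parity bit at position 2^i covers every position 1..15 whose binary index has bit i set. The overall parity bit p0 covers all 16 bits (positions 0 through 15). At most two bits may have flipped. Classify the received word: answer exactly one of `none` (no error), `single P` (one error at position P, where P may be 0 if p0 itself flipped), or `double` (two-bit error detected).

s1: b1⊕b3⊕b5⊕b7⊕b9⊕b11⊕b13⊕b15 = 1⊕1⊕1⊕1⊕1⊕0⊕0⊕0 = 1
s2: b2⊕b3⊕b6⊕b7⊕b10⊕b11⊕b14⊕b15 = 1⊕1⊕1⊕1⊕1⊕0⊕0⊕0 = 1
s4: b4⊕b5⊕b6⊕b7⊕b12⊕b13⊕b14⊕b15 = 0⊕1⊕1⊕1⊕1⊕0⊕0⊕0 = 0
s8: b8⊕b9⊕b10⊕b11⊕b12⊕b13⊕b14⊕b15 = 1⊕1⊕1⊕0⊕1⊕0⊕0⊕0 = 0
Syndrome (s8...s1) = 0011 → position 3.
Overall parity (XOR of all 16 bits, including p0): 1⊕1⊕1⊕1⊕0⊕1⊕1⊕1⊕1⊕1⊕1⊕0⊕1⊕0⊕0⊕0 = 1
Overall=1, syndrome position=3 → single-bit error at position 3.

single 3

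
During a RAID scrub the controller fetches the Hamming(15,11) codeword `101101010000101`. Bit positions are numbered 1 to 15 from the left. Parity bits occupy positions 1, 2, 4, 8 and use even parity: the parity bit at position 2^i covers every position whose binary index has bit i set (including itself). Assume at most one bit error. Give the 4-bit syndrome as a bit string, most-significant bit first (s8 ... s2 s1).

1010

s1: b1⊕b3⊕b5⊕b7⊕b9⊕b11⊕b13⊕b15 = 1⊕1⊕0⊕0⊕0⊕0⊕1⊕1 = 0
s2: b2⊕b3⊕b6⊕b7⊕b10⊕b11⊕b14⊕b15 = 0⊕1⊕1⊕0⊕0⊕0⊕0⊕1 = 1
s4: b4⊕b5⊕b6⊕b7⊕b12⊕b13⊕b14⊕b15 = 1⊕0⊕1⊕0⊕0⊕1⊕0⊕1 = 0
s8: b8⊕b9⊕b10⊕b11⊕b12⊕b13⊕b14⊕b15 = 1⊕0⊕0⊕0⊕0⊕1⊕0⊕1 = 1
Syndrome (s8...s1) = 1010 → position 10.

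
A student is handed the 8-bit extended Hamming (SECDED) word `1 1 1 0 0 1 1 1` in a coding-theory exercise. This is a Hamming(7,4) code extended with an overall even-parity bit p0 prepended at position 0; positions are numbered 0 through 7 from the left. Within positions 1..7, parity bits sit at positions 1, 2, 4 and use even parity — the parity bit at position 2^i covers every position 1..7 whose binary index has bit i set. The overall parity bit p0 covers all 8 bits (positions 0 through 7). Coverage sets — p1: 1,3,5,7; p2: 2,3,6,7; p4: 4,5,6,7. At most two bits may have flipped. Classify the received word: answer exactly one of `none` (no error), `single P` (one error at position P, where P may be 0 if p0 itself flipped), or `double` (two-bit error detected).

s1: b1⊕b3⊕b5⊕b7 = 1⊕0⊕1⊕1 = 1
s2: b2⊕b3⊕b6⊕b7 = 1⊕0⊕1⊕1 = 1
s4: b4⊕b5⊕b6⊕b7 = 0⊕1⊕1⊕1 = 1
Syndrome (s4...s1) = 111 → position 7.
Overall parity (XOR of all 8 bits, including p0): 1⊕1⊕1⊕0⊕0⊕1⊕1⊕1 = 0
Overall=0, syndrome position=7 → double-bit error detected (uncorrectable).

double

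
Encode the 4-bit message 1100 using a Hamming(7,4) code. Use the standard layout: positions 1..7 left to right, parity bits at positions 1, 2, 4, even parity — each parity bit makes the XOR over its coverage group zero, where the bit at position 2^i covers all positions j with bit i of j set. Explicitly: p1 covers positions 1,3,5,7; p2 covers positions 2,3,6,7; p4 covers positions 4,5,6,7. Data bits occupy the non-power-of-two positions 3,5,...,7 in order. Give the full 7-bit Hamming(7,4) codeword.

Place data bits at non-power-of-two positions: b3=1, b5=1, b6=0, b7=0.
p1 = XOR of data positions {3,5,7} = 1⊕1⊕0 = 0
p2 = XOR of data positions {3,6,7} = 1⊕0⊕0 = 1
p4 = XOR of data positions {5,6,7} = 1⊕0⊕0 = 1
Codeword b1..b7 = 0111100

0111100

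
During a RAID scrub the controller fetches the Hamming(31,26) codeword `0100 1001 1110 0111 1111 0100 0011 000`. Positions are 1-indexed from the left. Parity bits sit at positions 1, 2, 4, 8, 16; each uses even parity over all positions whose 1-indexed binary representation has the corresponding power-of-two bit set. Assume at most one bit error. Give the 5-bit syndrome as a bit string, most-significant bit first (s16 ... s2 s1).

00011

s1: b1⊕b3⊕b5⊕b7⊕b9⊕b11⊕b13⊕b15⊕b17⊕b19⊕b21⊕b23⊕b25⊕b27⊕b29⊕b31 = 0⊕0⊕1⊕0⊕1⊕1⊕0⊕1⊕1⊕1⊕0⊕0⊕0⊕1⊕0⊕0 = 1
s2: b2⊕b3⊕b6⊕b7⊕b10⊕b11⊕b14⊕b15⊕b18⊕b19⊕b22⊕b23⊕b26⊕b27⊕b30⊕b31 = 1⊕0⊕0⊕0⊕1⊕1⊕1⊕1⊕1⊕1⊕1⊕0⊕0⊕1⊕0⊕0 = 1
s4: b4⊕b5⊕b6⊕b7⊕b12⊕b13⊕b14⊕b15⊕b20⊕b21⊕b22⊕b23⊕b28⊕b29⊕b30⊕b31 = 0⊕1⊕0⊕0⊕0⊕0⊕1⊕1⊕1⊕0⊕1⊕0⊕1⊕0⊕0⊕0 = 0
s8: b8⊕b9⊕b10⊕b11⊕b12⊕b13⊕b14⊕b15⊕b24⊕b25⊕b26⊕b27⊕b28⊕b29⊕b30⊕b31 = 1⊕1⊕1⊕1⊕0⊕0⊕1⊕1⊕0⊕0⊕0⊕1⊕1⊕0⊕0⊕0 = 0
s16: b16⊕b17⊕b18⊕b19⊕b20⊕b21⊕b22⊕b23⊕b24⊕b25⊕b26⊕b27⊕b28⊕b29⊕b30⊕b31 = 1⊕1⊕1⊕1⊕1⊕0⊕1⊕0⊕0⊕0⊕0⊕1⊕1⊕0⊕0⊕0 = 0
Syndrome (s16...s1) = 00011 → position 3.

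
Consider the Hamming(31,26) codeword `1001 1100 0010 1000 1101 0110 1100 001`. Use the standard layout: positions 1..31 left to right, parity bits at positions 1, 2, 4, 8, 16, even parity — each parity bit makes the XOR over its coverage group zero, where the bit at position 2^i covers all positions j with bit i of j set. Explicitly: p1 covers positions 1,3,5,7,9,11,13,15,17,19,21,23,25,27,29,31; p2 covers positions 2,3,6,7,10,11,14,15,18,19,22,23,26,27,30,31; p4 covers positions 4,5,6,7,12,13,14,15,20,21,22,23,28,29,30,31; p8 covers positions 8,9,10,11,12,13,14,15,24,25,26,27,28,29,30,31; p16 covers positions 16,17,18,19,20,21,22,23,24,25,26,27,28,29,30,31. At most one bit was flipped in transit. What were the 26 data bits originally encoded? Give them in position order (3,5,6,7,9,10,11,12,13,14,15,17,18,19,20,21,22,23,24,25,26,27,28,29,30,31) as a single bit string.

01100110100110101101100001

s1: b1⊕b3⊕b5⊕b7⊕b9⊕b11⊕b13⊕b15⊕b17⊕b19⊕b21⊕b23⊕b25⊕b27⊕b29⊕b31 = 1⊕0⊕1⊕0⊕0⊕1⊕1⊕0⊕1⊕0⊕0⊕1⊕1⊕0⊕0⊕1 = 0
s2: b2⊕b3⊕b6⊕b7⊕b10⊕b11⊕b14⊕b15⊕b18⊕b19⊕b22⊕b23⊕b26⊕b27⊕b30⊕b31 = 0⊕0⊕1⊕0⊕0⊕1⊕0⊕0⊕1⊕0⊕1⊕1⊕1⊕0⊕0⊕1 = 1
s4: b4⊕b5⊕b6⊕b7⊕b12⊕b13⊕b14⊕b15⊕b20⊕b21⊕b22⊕b23⊕b28⊕b29⊕b30⊕b31 = 1⊕1⊕1⊕0⊕0⊕1⊕0⊕0⊕1⊕0⊕1⊕1⊕0⊕0⊕0⊕1 = 0
s8: b8⊕b9⊕b10⊕b11⊕b12⊕b13⊕b14⊕b15⊕b24⊕b25⊕b26⊕b27⊕b28⊕b29⊕b30⊕b31 = 0⊕0⊕0⊕1⊕0⊕1⊕0⊕0⊕0⊕1⊕1⊕0⊕0⊕0⊕0⊕1 = 1
s16: b16⊕b17⊕b18⊕b19⊕b20⊕b21⊕b22⊕b23⊕b24⊕b25⊕b26⊕b27⊕b28⊕b29⊕b30⊕b31 = 0⊕1⊕1⊕0⊕1⊕0⊕1⊕1⊕0⊕1⊕1⊕0⊕0⊕0⊕0⊕1 = 0
Syndrome (s16...s1) = 01010 → position 10.
Flip bit 10: corrected codeword = 1001110001101000110101101100001
Data bits at positions 3,5,6,7,9,10,11,12,13,14,15,17,18,19,20,21,22,23,24,25,26,27,28,29,30,31: 01100110100110101101100001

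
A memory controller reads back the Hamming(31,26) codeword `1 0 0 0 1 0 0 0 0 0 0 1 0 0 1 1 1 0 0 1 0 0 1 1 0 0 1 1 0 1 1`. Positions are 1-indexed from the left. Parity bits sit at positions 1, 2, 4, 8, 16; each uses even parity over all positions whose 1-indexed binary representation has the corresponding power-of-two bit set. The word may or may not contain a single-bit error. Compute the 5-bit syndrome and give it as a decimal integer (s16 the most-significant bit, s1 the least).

s1: b1⊕b3⊕b5⊕b7⊕b9⊕b11⊕b13⊕b15⊕b17⊕b19⊕b21⊕b23⊕b25⊕b27⊕b29⊕b31 = 1⊕0⊕1⊕0⊕0⊕0⊕0⊕1⊕1⊕0⊕0⊕1⊕0⊕1⊕0⊕1 = 1
s2: b2⊕b3⊕b6⊕b7⊕b10⊕b11⊕b14⊕b15⊕b18⊕b19⊕b22⊕b23⊕b26⊕b27⊕b30⊕b31 = 0⊕0⊕0⊕0⊕0⊕0⊕0⊕1⊕0⊕0⊕0⊕1⊕0⊕1⊕1⊕1 = 1
s4: b4⊕b5⊕b6⊕b7⊕b12⊕b13⊕b14⊕b15⊕b20⊕b21⊕b22⊕b23⊕b28⊕b29⊕b30⊕b31 = 0⊕1⊕0⊕0⊕1⊕0⊕0⊕1⊕1⊕0⊕0⊕1⊕1⊕0⊕1⊕1 = 0
s8: b8⊕b9⊕b10⊕b11⊕b12⊕b13⊕b14⊕b15⊕b24⊕b25⊕b26⊕b27⊕b28⊕b29⊕b30⊕b31 = 0⊕0⊕0⊕0⊕1⊕0⊕0⊕1⊕1⊕0⊕0⊕1⊕1⊕0⊕1⊕1 = 1
s16: b16⊕b17⊕b18⊕b19⊕b20⊕b21⊕b22⊕b23⊕b24⊕b25⊕b26⊕b27⊕b28⊕b29⊕b30⊕b31 = 1⊕1⊕0⊕0⊕1⊕0⊕0⊕1⊕1⊕0⊕0⊕1⊕1⊕0⊕1⊕1 = 1
Syndrome (s16...s1) = 11011 → position 27.

27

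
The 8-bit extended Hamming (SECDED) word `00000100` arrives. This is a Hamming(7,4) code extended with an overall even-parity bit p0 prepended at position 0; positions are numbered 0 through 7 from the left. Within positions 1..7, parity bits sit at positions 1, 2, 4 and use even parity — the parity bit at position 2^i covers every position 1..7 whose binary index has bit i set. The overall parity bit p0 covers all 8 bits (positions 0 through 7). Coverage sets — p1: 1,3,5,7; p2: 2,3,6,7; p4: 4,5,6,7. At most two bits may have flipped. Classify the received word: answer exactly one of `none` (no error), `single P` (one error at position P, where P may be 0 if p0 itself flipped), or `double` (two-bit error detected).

s1: b1⊕b3⊕b5⊕b7 = 0⊕0⊕1⊕0 = 1
s2: b2⊕b3⊕b6⊕b7 = 0⊕0⊕0⊕0 = 0
s4: b4⊕b5⊕b6⊕b7 = 0⊕1⊕0⊕0 = 1
Syndrome (s4...s1) = 101 → position 5.
Overall parity (XOR of all 8 bits, including p0): 0⊕0⊕0⊕0⊕0⊕1⊕0⊕0 = 1
Overall=1, syndrome position=5 → single-bit error at position 5.

single 5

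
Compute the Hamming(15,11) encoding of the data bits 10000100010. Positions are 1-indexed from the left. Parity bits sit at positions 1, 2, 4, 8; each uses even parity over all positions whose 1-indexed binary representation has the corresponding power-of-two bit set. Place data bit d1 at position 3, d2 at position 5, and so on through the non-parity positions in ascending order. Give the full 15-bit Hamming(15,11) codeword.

Place data bits at non-power-of-two positions: b3=1, b5=0, b6=0, b7=0, b9=0, b10=1, b11=0, b12=0, b13=0, b14=1, b15=0.
p1 = XOR of data positions {3,5,7,9,11,13,15} = 1⊕0⊕0⊕0⊕0⊕0⊕0 = 1
p2 = XOR of data positions {3,6,7,10,11,14,15} = 1⊕0⊕0⊕1⊕0⊕1⊕0 = 1
p4 = XOR of data positions {5,6,7,12,13,14,15} = 0⊕0⊕0⊕0⊕0⊕1⊕0 = 1
p8 = XOR of data positions {9,10,11,12,13,14,15} = 0⊕1⊕0⊕0⊕0⊕1⊕0 = 0
Codeword b1..b15 = 111100000100010

111100000100010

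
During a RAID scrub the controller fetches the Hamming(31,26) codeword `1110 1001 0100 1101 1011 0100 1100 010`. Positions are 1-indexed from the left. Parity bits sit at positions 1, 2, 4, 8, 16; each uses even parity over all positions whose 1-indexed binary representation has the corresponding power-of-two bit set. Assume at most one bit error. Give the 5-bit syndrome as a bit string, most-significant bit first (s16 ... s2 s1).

s1: b1⊕b3⊕b5⊕b7⊕b9⊕b11⊕b13⊕b15⊕b17⊕b19⊕b21⊕b23⊕b25⊕b27⊕b29⊕b31 = 1⊕1⊕1⊕0⊕0⊕0⊕1⊕0⊕1⊕1⊕0⊕0⊕1⊕0⊕0⊕0 = 1
s2: b2⊕b3⊕b6⊕b7⊕b10⊕b11⊕b14⊕b15⊕b18⊕b19⊕b22⊕b23⊕b26⊕b27⊕b30⊕b31 = 1⊕1⊕0⊕0⊕1⊕0⊕1⊕0⊕0⊕1⊕1⊕0⊕1⊕0⊕1⊕0 = 0
s4: b4⊕b5⊕b6⊕b7⊕b12⊕b13⊕b14⊕b15⊕b20⊕b21⊕b22⊕b23⊕b28⊕b29⊕b30⊕b31 = 0⊕1⊕0⊕0⊕0⊕1⊕1⊕0⊕1⊕0⊕1⊕0⊕0⊕0⊕1⊕0 = 0
s8: b8⊕b9⊕b10⊕b11⊕b12⊕b13⊕b14⊕b15⊕b24⊕b25⊕b26⊕b27⊕b28⊕b29⊕b30⊕b31 = 1⊕0⊕1⊕0⊕0⊕1⊕1⊕0⊕0⊕1⊕1⊕0⊕0⊕0⊕1⊕0 = 1
s16: b16⊕b17⊕b18⊕b19⊕b20⊕b21⊕b22⊕b23⊕b24⊕b25⊕b26⊕b27⊕b28⊕b29⊕b30⊕b31 = 1⊕1⊕0⊕1⊕1⊕0⊕1⊕0⊕0⊕1⊕1⊕0⊕0⊕0⊕1⊕0 = 0
Syndrome (s16...s1) = 01001 → position 9.

01001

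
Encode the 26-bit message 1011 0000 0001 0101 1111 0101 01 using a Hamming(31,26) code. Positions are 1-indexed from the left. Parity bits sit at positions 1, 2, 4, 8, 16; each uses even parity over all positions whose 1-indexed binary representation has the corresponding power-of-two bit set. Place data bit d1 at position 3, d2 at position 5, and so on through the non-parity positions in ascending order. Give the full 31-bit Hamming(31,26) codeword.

0011011100000000101011111010101

Place data bits at non-power-of-two positions: b3=1, b5=0, b6=1, b7=1, b9=0, b10=0, b11=0, b12=0, b13=0, b14=0, b15=0, b17=1, b18=0, b19=1, b20=0, b21=1, b22=1, b23=1, b24=1, b25=1, b26=0, b27=1, b28=0, b29=1, b30=0, b31=1.
p1 = XOR of data positions {3,5,7,9,11,13,15,17,19,21,23,25,27,29,31} = 1⊕0⊕1⊕0⊕0⊕0⊕0⊕1⊕1⊕1⊕1⊕1⊕1⊕1⊕1 = 0
p2 = XOR of data positions {3,6,7,10,11,14,15,18,19,22,23,26,27,30,31} = 1⊕1⊕1⊕0⊕0⊕0⊕0⊕0⊕1⊕1⊕1⊕0⊕1⊕0⊕1 = 0
p4 = XOR of data positions {5,6,7,12,13,14,15,20,21,22,23,28,29,30,31} = 0⊕1⊕1⊕0⊕0⊕0⊕0⊕0⊕1⊕1⊕1⊕0⊕1⊕0⊕1 = 1
p8 = XOR of data positions {9,10,11,12,13,14,15,24,25,26,27,28,29,30,31} = 0⊕0⊕0⊕0⊕0⊕0⊕0⊕1⊕1⊕0⊕1⊕0⊕1⊕0⊕1 = 1
p16 = XOR of data positions {17,18,19,20,21,22,23,24,25,26,27,28,29,30,31} = 1⊕0⊕1⊕0⊕1⊕1⊕1⊕1⊕1⊕0⊕1⊕0⊕1⊕0⊕1 = 0
Codeword b1..b31 = 0011011100000000101011111010101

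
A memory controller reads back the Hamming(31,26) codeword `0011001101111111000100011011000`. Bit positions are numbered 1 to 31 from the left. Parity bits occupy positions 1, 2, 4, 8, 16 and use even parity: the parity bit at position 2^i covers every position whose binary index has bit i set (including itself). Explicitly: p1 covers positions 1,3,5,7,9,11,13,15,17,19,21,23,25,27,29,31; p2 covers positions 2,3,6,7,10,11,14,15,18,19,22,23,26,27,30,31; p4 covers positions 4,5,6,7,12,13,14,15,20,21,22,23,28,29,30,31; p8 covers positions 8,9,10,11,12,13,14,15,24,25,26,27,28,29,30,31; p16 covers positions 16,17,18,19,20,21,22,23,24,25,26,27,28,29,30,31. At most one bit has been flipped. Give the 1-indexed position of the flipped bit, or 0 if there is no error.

s1: b1⊕b3⊕b5⊕b7⊕b9⊕b11⊕b13⊕b15⊕b17⊕b19⊕b21⊕b23⊕b25⊕b27⊕b29⊕b31 = 0⊕1⊕0⊕1⊕0⊕1⊕1⊕1⊕0⊕0⊕0⊕0⊕1⊕1⊕0⊕0 = 1
s2: b2⊕b3⊕b6⊕b7⊕b10⊕b11⊕b14⊕b15⊕b18⊕b19⊕b22⊕b23⊕b26⊕b27⊕b30⊕b31 = 0⊕1⊕0⊕1⊕1⊕1⊕1⊕1⊕0⊕0⊕0⊕0⊕0⊕1⊕0⊕0 = 1
s4: b4⊕b5⊕b6⊕b7⊕b12⊕b13⊕b14⊕b15⊕b20⊕b21⊕b22⊕b23⊕b28⊕b29⊕b30⊕b31 = 1⊕0⊕0⊕1⊕1⊕1⊕1⊕1⊕1⊕0⊕0⊕0⊕1⊕0⊕0⊕0 = 0
s8: b8⊕b9⊕b10⊕b11⊕b12⊕b13⊕b14⊕b15⊕b24⊕b25⊕b26⊕b27⊕b28⊕b29⊕b30⊕b31 = 1⊕0⊕1⊕1⊕1⊕1⊕1⊕1⊕1⊕1⊕0⊕1⊕1⊕0⊕0⊕0 = 1
s16: b16⊕b17⊕b18⊕b19⊕b20⊕b21⊕b22⊕b23⊕b24⊕b25⊕b26⊕b27⊕b28⊕b29⊕b30⊕b31 = 1⊕0⊕0⊕0⊕1⊕0⊕0⊕0⊕1⊕1⊕0⊕1⊕1⊕0⊕0⊕0 = 0
Syndrome (s16...s1) = 01011 → position 11.

11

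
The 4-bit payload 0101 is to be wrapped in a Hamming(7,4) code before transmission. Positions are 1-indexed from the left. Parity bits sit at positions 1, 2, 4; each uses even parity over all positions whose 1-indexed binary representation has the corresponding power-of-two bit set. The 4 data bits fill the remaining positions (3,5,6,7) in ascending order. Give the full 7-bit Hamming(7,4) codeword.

0100101

Place data bits at non-power-of-two positions: b3=0, b5=1, b6=0, b7=1.
p1 = XOR of data positions {3,5,7} = 0⊕1⊕1 = 0
p2 = XOR of data positions {3,6,7} = 0⊕0⊕1 = 1
p4 = XOR of data positions {5,6,7} = 1⊕0⊕1 = 0
Codeword b1..b7 = 0100101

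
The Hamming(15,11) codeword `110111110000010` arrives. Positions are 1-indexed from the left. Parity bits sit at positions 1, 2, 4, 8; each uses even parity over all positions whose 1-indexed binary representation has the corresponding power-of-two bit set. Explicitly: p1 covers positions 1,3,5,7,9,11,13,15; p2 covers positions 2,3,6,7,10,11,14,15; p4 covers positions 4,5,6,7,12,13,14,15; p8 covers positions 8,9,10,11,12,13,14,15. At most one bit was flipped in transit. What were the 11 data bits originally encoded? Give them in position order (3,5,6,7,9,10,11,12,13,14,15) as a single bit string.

s1: b1⊕b3⊕b5⊕b7⊕b9⊕b11⊕b13⊕b15 = 1⊕0⊕1⊕1⊕0⊕0⊕0⊕0 = 1
s2: b2⊕b3⊕b6⊕b7⊕b10⊕b11⊕b14⊕b15 = 1⊕0⊕1⊕1⊕0⊕0⊕1⊕0 = 0
s4: b4⊕b5⊕b6⊕b7⊕b12⊕b13⊕b14⊕b15 = 1⊕1⊕1⊕1⊕0⊕0⊕1⊕0 = 1
s8: b8⊕b9⊕b10⊕b11⊕b12⊕b13⊕b14⊕b15 = 1⊕0⊕0⊕0⊕0⊕0⊕1⊕0 = 0
Syndrome (s8...s1) = 0101 → position 5.
Flip bit 5: corrected codeword = 110101110000010
Data bits at positions 3,5,6,7,9,10,11,12,13,14,15: 00110000010

00110000010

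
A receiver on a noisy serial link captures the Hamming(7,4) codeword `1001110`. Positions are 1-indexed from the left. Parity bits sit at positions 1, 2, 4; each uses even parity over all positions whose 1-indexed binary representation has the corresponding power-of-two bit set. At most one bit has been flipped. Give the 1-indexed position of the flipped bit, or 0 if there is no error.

s1: b1⊕b3⊕b5⊕b7 = 1⊕0⊕1⊕0 = 0
s2: b2⊕b3⊕b6⊕b7 = 0⊕0⊕1⊕0 = 1
s4: b4⊕b5⊕b6⊕b7 = 1⊕1⊕1⊕0 = 1
Syndrome (s4...s1) = 110 → position 6.

6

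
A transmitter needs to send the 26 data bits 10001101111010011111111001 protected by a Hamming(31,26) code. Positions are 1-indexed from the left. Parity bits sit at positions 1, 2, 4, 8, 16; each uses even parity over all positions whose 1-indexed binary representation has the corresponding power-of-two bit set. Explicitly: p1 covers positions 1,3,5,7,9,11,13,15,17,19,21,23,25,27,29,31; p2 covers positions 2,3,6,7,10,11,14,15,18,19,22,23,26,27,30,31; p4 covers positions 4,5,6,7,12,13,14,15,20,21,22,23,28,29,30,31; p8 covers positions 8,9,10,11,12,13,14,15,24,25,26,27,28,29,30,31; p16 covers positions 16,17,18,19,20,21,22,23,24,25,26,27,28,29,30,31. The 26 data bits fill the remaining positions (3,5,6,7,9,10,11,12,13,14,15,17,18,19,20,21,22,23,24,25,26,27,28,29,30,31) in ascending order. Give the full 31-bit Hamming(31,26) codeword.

Place data bits at non-power-of-two positions: b3=1, b5=0, b6=0, b7=0, b9=1, b10=1, b11=0, b12=1, b13=1, b14=1, b15=1, b17=0, b18=1, b19=0, b20=0, b21=1, b22=1, b23=1, b24=1, b25=1, b26=1, b27=1, b28=1, b29=0, b30=0, b31=1.
p1 = XOR of data positions {3,5,7,9,11,13,15,17,19,21,23,25,27,29,31} = 1⊕0⊕0⊕1⊕0⊕1⊕1⊕0⊕0⊕1⊕1⊕1⊕1⊕0⊕1 = 1
p2 = XOR of data positions {3,6,7,10,11,14,15,18,19,22,23,26,27,30,31} = 1⊕0⊕0⊕1⊕0⊕1⊕1⊕1⊕0⊕1⊕1⊕1⊕1⊕0⊕1 = 0
p4 = XOR of data positions {5,6,7,12,13,14,15,20,21,22,23,28,29,30,31} = 0⊕0⊕0⊕1⊕1⊕1⊕1⊕0⊕1⊕1⊕1⊕1⊕0⊕0⊕1 = 1
p8 = XOR of data positions {9,10,11,12,13,14,15,24,25,26,27,28,29,30,31} = 1⊕1⊕0⊕1⊕1⊕1⊕1⊕1⊕1⊕1⊕1⊕1⊕0⊕0⊕1 = 0
p16 = XOR of data positions {17,18,19,20,21,22,23,24,25,26,27,28,29,30,31} = 0⊕1⊕0⊕0⊕1⊕1⊕1⊕1⊕1⊕1⊕1⊕1⊕0⊕0⊕1 = 0
Codeword b1..b31 = 1011000011011110010011111111001

1011000011011110010011111111001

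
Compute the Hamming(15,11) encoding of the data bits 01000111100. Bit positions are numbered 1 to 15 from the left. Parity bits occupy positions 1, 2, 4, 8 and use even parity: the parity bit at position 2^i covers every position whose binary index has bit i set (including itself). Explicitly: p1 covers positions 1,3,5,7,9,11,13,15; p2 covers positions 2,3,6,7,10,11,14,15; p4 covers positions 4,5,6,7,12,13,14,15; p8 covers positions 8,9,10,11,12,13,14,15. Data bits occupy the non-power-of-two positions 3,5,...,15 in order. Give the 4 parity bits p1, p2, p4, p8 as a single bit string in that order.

Place data bits at non-power-of-two positions: b3=0, b5=1, b6=0, b7=0, b9=0, b10=1, b11=1, b12=1, b13=1, b14=0, b15=0.
p1 = XOR of data positions {3,5,7,9,11,13,15} = 0⊕1⊕0⊕0⊕1⊕1⊕0 = 1
p2 = XOR of data positions {3,6,7,10,11,14,15} = 0⊕0⊕0⊕1⊕1⊕0⊕0 = 0
p4 = XOR of data positions {5,6,7,12,13,14,15} = 1⊕0⊕0⊕1⊕1⊕0⊕0 = 1
p8 = XOR of data positions {9,10,11,12,13,14,15} = 0⊕1⊕1⊕1⊕1⊕0⊕0 = 0
Parity bits p1,p2,p4,p8 = 1010

1010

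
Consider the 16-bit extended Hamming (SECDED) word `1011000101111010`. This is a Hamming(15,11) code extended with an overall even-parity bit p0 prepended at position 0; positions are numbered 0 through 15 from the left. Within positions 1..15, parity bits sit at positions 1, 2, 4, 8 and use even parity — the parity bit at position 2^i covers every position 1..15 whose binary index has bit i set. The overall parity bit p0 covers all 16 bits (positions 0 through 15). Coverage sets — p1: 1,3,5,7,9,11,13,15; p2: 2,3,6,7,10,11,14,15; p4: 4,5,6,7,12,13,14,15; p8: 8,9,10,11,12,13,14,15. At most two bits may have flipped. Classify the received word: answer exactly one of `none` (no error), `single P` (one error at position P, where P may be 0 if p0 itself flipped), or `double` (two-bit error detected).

s1: b1⊕b3⊕b5⊕b7⊕b9⊕b11⊕b13⊕b15 = 0⊕1⊕0⊕1⊕1⊕1⊕0⊕0 = 0
s2: b2⊕b3⊕b6⊕b7⊕b10⊕b11⊕b14⊕b15 = 1⊕1⊕0⊕1⊕1⊕1⊕1⊕0 = 0
s4: b4⊕b5⊕b6⊕b7⊕b12⊕b13⊕b14⊕b15 = 0⊕0⊕0⊕1⊕1⊕0⊕1⊕0 = 1
s8: b8⊕b9⊕b10⊕b11⊕b12⊕b13⊕b14⊕b15 = 0⊕1⊕1⊕1⊕1⊕0⊕1⊕0 = 1
Syndrome (s8...s1) = 1100 → position 12.
Overall parity (XOR of all 16 bits, including p0): 1⊕0⊕1⊕1⊕0⊕0⊕0⊕1⊕0⊕1⊕1⊕1⊕1⊕0⊕1⊕0 = 1
Overall=1, syndrome position=12 → single-bit error at position 12.

single 12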